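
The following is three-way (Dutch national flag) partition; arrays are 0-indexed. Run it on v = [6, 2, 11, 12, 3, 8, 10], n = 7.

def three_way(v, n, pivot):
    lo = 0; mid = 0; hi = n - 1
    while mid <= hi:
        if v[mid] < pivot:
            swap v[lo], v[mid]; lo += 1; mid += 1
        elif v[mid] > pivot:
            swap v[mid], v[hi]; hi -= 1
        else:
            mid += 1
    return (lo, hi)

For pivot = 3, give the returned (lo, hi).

pivot = 3; lo=0, mid=0, hi=6
v[mid]=6>3: swap v[0],v[6]; hi=5 → [10, 2, 11, 12, 3, 8, 6]
v[mid]=10>3: swap v[0],v[5]; hi=4 → [8, 2, 11, 12, 3, 10, 6]
v[mid]=8>3: swap v[0],v[4]; hi=3 → [3, 2, 11, 12, 8, 10, 6]
v[mid]=3=3: mid=1
v[mid]=2<3: swap v[0],v[1]; lo=1,mid=2 → [2, 3, 11, 12, 8, 10, 6]
v[mid]=11>3: swap v[2],v[3]; hi=2 → [2, 3, 12, 11, 8, 10, 6]
v[mid]=12>3: swap v[2],v[2]; hi=1 → [2, 3, 12, 11, 8, 10, 6]
end: lo=1, hi=1; v = [2, 3, 12, 11, 8, 10, 6]

(1, 1)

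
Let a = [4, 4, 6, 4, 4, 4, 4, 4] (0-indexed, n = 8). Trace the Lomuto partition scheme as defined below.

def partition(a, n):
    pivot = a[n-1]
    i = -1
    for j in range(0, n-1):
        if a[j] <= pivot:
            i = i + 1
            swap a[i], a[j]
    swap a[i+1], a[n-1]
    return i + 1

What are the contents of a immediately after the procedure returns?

pivot=4, i=-1
j=0: 4≤4, i=0, swap(0,0) ⇒ [4, 4, 6, 4, 4, 4, 4, 4]
j=1: 4≤4, i=1, swap(1,1) ⇒ [4, 4, 6, 4, 4, 4, 4, 4]
j=2: 6>4, skip
j=3: 4≤4, i=2, swap(2,3) ⇒ [4, 4, 4, 6, 4, 4, 4, 4]
j=4: 4≤4, i=3, swap(3,4) ⇒ [4, 4, 4, 4, 6, 4, 4, 4]
j=5: 4≤4, i=4, swap(4,5) ⇒ [4, 4, 4, 4, 4, 6, 4, 4]
j=6: 4≤4, i=5, swap(5,6) ⇒ [4, 4, 4, 4, 4, 4, 6, 4]
swap(6,7) ⇒ [4, 4, 4, 4, 4, 4, 4, 6]; return 6

[4, 4, 4, 4, 4, 4, 4, 6]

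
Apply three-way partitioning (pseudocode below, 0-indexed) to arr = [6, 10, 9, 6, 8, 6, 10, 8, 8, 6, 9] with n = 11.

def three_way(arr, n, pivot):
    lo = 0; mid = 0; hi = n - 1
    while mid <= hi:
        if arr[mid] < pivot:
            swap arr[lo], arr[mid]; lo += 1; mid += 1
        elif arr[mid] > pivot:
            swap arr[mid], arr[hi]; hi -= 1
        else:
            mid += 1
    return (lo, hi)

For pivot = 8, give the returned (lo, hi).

(4, 6)

pivot = 8; lo=0, mid=0, hi=10
arr[mid]=6<8: swap arr[0],arr[0]; lo=1,mid=1 → [6, 10, 9, 6, 8, 6, 10, 8, 8, 6, 9]
arr[mid]=10>8: swap arr[1],arr[10]; hi=9 → [6, 9, 9, 6, 8, 6, 10, 8, 8, 6, 10]
arr[mid]=9>8: swap arr[1],arr[9]; hi=8 → [6, 6, 9, 6, 8, 6, 10, 8, 8, 9, 10]
arr[mid]=6<8: swap arr[1],arr[1]; lo=2,mid=2 → [6, 6, 9, 6, 8, 6, 10, 8, 8, 9, 10]
arr[mid]=9>8: swap arr[2],arr[8]; hi=7 → [6, 6, 8, 6, 8, 6, 10, 8, 9, 9, 10]
arr[mid]=8=8: mid=3
arr[mid]=6<8: swap arr[2],arr[3]; lo=3,mid=4 → [6, 6, 6, 8, 8, 6, 10, 8, 9, 9, 10]
arr[mid]=8=8: mid=5
arr[mid]=6<8: swap arr[3],arr[5]; lo=4,mid=6 → [6, 6, 6, 6, 8, 8, 10, 8, 9, 9, 10]
arr[mid]=10>8: swap arr[6],arr[7]; hi=6 → [6, 6, 6, 6, 8, 8, 8, 10, 9, 9, 10]
arr[mid]=8=8: mid=7
end: lo=4, hi=6; arr = [6, 6, 6, 6, 8, 8, 8, 10, 9, 9, 10]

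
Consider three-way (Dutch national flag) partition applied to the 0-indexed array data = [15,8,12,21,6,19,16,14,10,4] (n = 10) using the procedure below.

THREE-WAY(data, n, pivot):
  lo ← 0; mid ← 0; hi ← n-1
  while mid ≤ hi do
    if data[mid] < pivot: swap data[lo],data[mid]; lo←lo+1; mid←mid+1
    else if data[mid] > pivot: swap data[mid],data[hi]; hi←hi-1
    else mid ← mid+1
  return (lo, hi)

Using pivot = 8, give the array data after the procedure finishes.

lo=0 mid=0 hi=9
15>8: swap(0,9), hi=8 ⇒ [4,8,12,21,6,19,16,14,10,15]
4<8: swap(0,0), lo=1 mid=1 ⇒ [4,8,12,21,6,19,16,14,10,15]
8=8: mid=2
12>8: swap(2,8), hi=7 ⇒ [4,8,10,21,6,19,16,14,12,15]
10>8: swap(2,7), hi=6 ⇒ [4,8,14,21,6,19,16,10,12,15]
14>8: swap(2,6), hi=5 ⇒ [4,8,16,21,6,19,14,10,12,15]
16>8: swap(2,5), hi=4 ⇒ [4,8,19,21,6,16,14,10,12,15]
19>8: swap(2,4), hi=3 ⇒ [4,8,6,21,19,16,14,10,12,15]
6<8: swap(1,2), lo=2 mid=3 ⇒ [4,6,8,21,19,16,14,10,12,15]
21>8: swap(3,3), hi=2 ⇒ [4,6,8,21,19,16,14,10,12,15]
done. lo=2 hi=2; data=[4,6,8,21,19,16,14,10,12,15]

[4,6,8,21,19,16,14,10,12,15]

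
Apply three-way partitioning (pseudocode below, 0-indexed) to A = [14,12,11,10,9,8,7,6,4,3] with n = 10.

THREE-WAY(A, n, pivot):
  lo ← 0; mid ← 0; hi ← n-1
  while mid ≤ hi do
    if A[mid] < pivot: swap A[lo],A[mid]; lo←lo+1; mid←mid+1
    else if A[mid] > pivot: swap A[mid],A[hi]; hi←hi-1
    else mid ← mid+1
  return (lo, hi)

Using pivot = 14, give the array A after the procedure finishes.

[12,11,10,9,8,7,6,4,3,14]

lo=0 mid=0 hi=9
14=14: mid=1
12<14: swap(0,1), lo=1 mid=2 ⇒ [12,14,11,10,9,8,7,6,4,3]
11<14: swap(1,2), lo=2 mid=3 ⇒ [12,11,14,10,9,8,7,6,4,3]
10<14: swap(2,3), lo=3 mid=4 ⇒ [12,11,10,14,9,8,7,6,4,3]
9<14: swap(3,4), lo=4 mid=5 ⇒ [12,11,10,9,14,8,7,6,4,3]
8<14: swap(4,5), lo=5 mid=6 ⇒ [12,11,10,9,8,14,7,6,4,3]
7<14: swap(5,6), lo=6 mid=7 ⇒ [12,11,10,9,8,7,14,6,4,3]
6<14: swap(6,7), lo=7 mid=8 ⇒ [12,11,10,9,8,7,6,14,4,3]
4<14: swap(7,8), lo=8 mid=9 ⇒ [12,11,10,9,8,7,6,4,14,3]
3<14: swap(8,9), lo=9 mid=10 ⇒ [12,11,10,9,8,7,6,4,3,14]
done. lo=9 hi=9; A=[12,11,10,9,8,7,6,4,3,14]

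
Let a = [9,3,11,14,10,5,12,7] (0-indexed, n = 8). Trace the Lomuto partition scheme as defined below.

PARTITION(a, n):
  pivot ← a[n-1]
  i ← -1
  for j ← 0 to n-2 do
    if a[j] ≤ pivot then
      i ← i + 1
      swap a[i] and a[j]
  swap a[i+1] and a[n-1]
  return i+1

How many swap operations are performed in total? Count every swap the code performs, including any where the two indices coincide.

3

pivot = a[7] = 7; i = -1
j=0: a[0]=9 > 7 → no swap
j=1: a[1]=3 ≤ 7 → i=0, swap a[0],a[1] → [3,9,11,14,10,5,12,7]
j=2: a[2]=11 > 7 → no swap
j=3: a[3]=14 > 7 → no swap
j=4: a[4]=10 > 7 → no swap
j=5: a[5]=5 ≤ 7 → i=1, swap a[1],a[5] → [3,5,11,14,10,9,12,7]
j=6: a[6]=12 > 7 → no swap
final swap a[2],a[7] → [3,5,7,14,10,9,12,11]; return 2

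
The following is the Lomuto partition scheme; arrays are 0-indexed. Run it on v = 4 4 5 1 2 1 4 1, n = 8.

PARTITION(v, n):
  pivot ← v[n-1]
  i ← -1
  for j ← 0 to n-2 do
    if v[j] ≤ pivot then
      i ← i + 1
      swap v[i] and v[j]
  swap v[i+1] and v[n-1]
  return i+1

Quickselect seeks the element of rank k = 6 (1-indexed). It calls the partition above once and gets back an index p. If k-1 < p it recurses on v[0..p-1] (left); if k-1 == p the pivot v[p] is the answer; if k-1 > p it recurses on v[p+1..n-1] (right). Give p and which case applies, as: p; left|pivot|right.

2; right

pivot=1, i=-1
j=0: 4>1, skip
j=1: 4>1, skip
j=2: 5>1, skip
j=3: 1≤1, i=0, swap(0,3) ⇒ 1 4 5 4 2 1 4 1
j=4: 2>1, skip
j=5: 1≤1, i=1, swap(1,5) ⇒ 1 1 5 4 2 4 4 1
j=6: 4>1, skip
swap(2,7) ⇒ 1 1 1 4 2 4 4 5; return 2
p = 2; k-1 = 5 > 2 ⇒ right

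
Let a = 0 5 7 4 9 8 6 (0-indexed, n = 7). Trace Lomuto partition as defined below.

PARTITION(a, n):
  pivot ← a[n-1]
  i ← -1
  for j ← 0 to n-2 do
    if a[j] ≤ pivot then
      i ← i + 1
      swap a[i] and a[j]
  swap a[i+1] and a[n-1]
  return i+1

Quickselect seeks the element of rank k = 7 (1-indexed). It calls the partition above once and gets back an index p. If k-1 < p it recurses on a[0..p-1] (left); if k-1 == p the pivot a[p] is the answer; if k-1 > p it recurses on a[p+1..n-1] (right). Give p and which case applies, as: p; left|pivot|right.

pivot = a[6] = 6; i = -1
j=0: a[0]=0 ≤ 6 → i=0, swap a[0],a[0] (no change) → 0 5 7 4 9 8 6
j=1: a[1]=5 ≤ 6 → i=1, swap a[1],a[1] (no change) → 0 5 7 4 9 8 6
j=2: a[2]=7 > 6 → no swap
j=3: a[3]=4 ≤ 6 → i=2, swap a[2],a[3] → 0 5 4 7 9 8 6
j=4: a[4]=9 > 6 → no swap
j=5: a[5]=8 > 6 → no swap
final swap a[3],a[6] → 0 5 4 6 9 8 7; return 3
p = 3; k-1 = 6 > 3 ⇒ right

3; right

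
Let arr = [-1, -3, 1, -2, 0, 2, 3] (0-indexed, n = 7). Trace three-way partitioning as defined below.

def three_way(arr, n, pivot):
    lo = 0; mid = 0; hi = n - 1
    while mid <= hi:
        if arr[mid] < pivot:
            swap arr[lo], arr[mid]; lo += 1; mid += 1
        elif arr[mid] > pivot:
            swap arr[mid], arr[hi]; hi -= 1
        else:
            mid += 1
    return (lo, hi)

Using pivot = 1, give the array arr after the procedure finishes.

[-1, -3, -2, 0, 1, 3, 2]

pivot = 1; lo=0, mid=0, hi=6
arr[mid]=-1<1: swap arr[0],arr[0]; lo=1,mid=1 → [-1, -3, 1, -2, 0, 2, 3]
arr[mid]=-3<1: swap arr[1],arr[1]; lo=2,mid=2 → [-1, -3, 1, -2, 0, 2, 3]
arr[mid]=1=1: mid=3
arr[mid]=-2<1: swap arr[2],arr[3]; lo=3,mid=4 → [-1, -3, -2, 1, 0, 2, 3]
arr[mid]=0<1: swap arr[3],arr[4]; lo=4,mid=5 → [-1, -3, -2, 0, 1, 2, 3]
arr[mid]=2>1: swap arr[5],arr[6]; hi=5 → [-1, -3, -2, 0, 1, 3, 2]
arr[mid]=3>1: swap arr[5],arr[5]; hi=4 → [-1, -3, -2, 0, 1, 3, 2]
end: lo=4, hi=4; arr = [-1, -3, -2, 0, 1, 3, 2]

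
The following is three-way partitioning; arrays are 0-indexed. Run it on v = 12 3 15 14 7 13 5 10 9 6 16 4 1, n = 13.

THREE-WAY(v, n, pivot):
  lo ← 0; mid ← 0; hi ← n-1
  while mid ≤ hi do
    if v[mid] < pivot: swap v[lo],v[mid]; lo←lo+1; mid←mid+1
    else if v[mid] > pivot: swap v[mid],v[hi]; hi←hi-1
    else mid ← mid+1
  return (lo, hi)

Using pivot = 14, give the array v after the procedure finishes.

lo=0 mid=0 hi=12
12<14: swap(0,0), lo=1 mid=1 ⇒ 12 3 15 14 7 13 5 10 9 6 16 4 1
3<14: swap(1,1), lo=2 mid=2 ⇒ 12 3 15 14 7 13 5 10 9 6 16 4 1
15>14: swap(2,12), hi=11 ⇒ 12 3 1 14 7 13 5 10 9 6 16 4 15
1<14: swap(2,2), lo=3 mid=3 ⇒ 12 3 1 14 7 13 5 10 9 6 16 4 15
14=14: mid=4
7<14: swap(3,4), lo=4 mid=5 ⇒ 12 3 1 7 14 13 5 10 9 6 16 4 15
13<14: swap(4,5), lo=5 mid=6 ⇒ 12 3 1 7 13 14 5 10 9 6 16 4 15
5<14: swap(5,6), lo=6 mid=7 ⇒ 12 3 1 7 13 5 14 10 9 6 16 4 15
10<14: swap(6,7), lo=7 mid=8 ⇒ 12 3 1 7 13 5 10 14 9 6 16 4 15
9<14: swap(7,8), lo=8 mid=9 ⇒ 12 3 1 7 13 5 10 9 14 6 16 4 15
6<14: swap(8,9), lo=9 mid=10 ⇒ 12 3 1 7 13 5 10 9 6 14 16 4 15
16>14: swap(10,11), hi=10 ⇒ 12 3 1 7 13 5 10 9 6 14 4 16 15
4<14: swap(9,10), lo=10 mid=11 ⇒ 12 3 1 7 13 5 10 9 6 4 14 16 15
done. lo=10 hi=10; v=12 3 1 7 13 5 10 9 6 4 14 16 15

12 3 1 7 13 5 10 9 6 4 14 16 15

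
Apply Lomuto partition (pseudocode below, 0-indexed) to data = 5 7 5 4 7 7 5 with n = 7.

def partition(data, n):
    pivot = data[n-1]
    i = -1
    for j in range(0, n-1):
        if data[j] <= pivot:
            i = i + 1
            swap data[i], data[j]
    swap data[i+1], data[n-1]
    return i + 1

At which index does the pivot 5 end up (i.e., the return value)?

3

pivot = data[6] = 5; i = -1
j=0: data[0]=5 ≤ 5 → i=0, swap data[0],data[0] (no change) → 5 7 5 4 7 7 5
j=1: data[1]=7 > 5 → no swap
j=2: data[2]=5 ≤ 5 → i=1, swap data[1],data[2] → 5 5 7 4 7 7 5
j=3: data[3]=4 ≤ 5 → i=2, swap data[2],data[3] → 5 5 4 7 7 7 5
j=4: data[4]=7 > 5 → no swap
j=5: data[5]=7 > 5 → no swap
final swap data[3],data[6] → 5 5 4 5 7 7 7; return 3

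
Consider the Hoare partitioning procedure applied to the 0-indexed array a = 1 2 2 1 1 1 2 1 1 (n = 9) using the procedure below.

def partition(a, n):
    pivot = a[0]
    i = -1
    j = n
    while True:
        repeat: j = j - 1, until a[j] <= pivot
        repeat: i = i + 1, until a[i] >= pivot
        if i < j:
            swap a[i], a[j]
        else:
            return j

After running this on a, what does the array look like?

1 1 1 1 1 2 2 2 1

pivot = a[0] = 1; i = -1, j = 9
j→8 (a[8]=1≤1), i→0 (a[0]=1≥1); i<j, swap → 1 2 2 1 1 1 2 1 1
j→7 (a[7]=1≤1), i→1 (a[1]=2≥1); i<j, swap → 1 1 2 1 1 1 2 2 1
j→5 (a[5]=1≤1), i→2 (a[2]=2≥1); i<j, swap → 1 1 1 1 1 2 2 2 1
j→4 (a[4]=1≤1), i→3 (a[3]=1≥1); i<j, swap → 1 1 1 1 1 2 2 2 1
j→3, i→4; i≥j, return j=3. a = 1 1 1 1 1 2 2 2 1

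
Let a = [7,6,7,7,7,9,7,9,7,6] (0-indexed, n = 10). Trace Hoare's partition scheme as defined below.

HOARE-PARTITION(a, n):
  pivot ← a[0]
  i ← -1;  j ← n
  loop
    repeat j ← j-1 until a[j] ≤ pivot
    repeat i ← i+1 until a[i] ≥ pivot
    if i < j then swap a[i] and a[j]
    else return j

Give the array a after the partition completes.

[6,6,7,7,7,9,7,9,7,7]

pivot = a[0] = 7; i = -1, j = 10
j→9 (a[9]=6≤7), i→0 (a[0]=7≥7); i<j, swap → [6,6,7,7,7,9,7,9,7,7]
j→8 (a[8]=7≤7), i→2 (a[2]=7≥7); i<j, swap → [6,6,7,7,7,9,7,9,7,7]
j→6 (a[6]=7≤7), i→3 (a[3]=7≥7); i<j, swap → [6,6,7,7,7,9,7,9,7,7]
j→4, i→4; i≥j, return j=4. a = [6,6,7,7,7,9,7,9,7,7]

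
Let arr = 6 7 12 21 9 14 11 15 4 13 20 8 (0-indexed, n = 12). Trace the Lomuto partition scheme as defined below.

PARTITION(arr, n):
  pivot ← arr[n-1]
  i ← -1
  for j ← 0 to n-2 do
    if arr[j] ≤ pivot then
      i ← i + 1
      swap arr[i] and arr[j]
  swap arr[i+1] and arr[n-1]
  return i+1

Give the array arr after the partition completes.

6 7 4 8 9 14 11 15 12 13 20 21

pivot=8, i=-1
j=0: 6≤8, i=0, swap(0,0) ⇒ 6 7 12 21 9 14 11 15 4 13 20 8
j=1: 7≤8, i=1, swap(1,1) ⇒ 6 7 12 21 9 14 11 15 4 13 20 8
j=2: 12>8, skip
j=3: 21>8, skip
j=4: 9>8, skip
j=5: 14>8, skip
j=6: 11>8, skip
j=7: 15>8, skip
j=8: 4≤8, i=2, swap(2,8) ⇒ 6 7 4 21 9 14 11 15 12 13 20 8
j=9: 13>8, skip
j=10: 20>8, skip
swap(3,11) ⇒ 6 7 4 8 9 14 11 15 12 13 20 21; return 3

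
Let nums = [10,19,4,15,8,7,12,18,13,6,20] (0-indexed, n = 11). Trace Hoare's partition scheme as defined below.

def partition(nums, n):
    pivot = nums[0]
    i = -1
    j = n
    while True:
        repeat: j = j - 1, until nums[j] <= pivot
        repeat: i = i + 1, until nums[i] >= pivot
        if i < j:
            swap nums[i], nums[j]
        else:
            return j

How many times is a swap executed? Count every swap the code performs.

pivot = nums[0] = 10; i = -1, j = 11
j→9 (nums[9]=6≤10), i→0 (nums[0]=10≥10); i<j, swap → [6,19,4,15,8,7,12,18,13,10,20]
j→5 (nums[5]=7≤10), i→1 (nums[1]=19≥10); i<j, swap → [6,7,4,15,8,19,12,18,13,10,20]
j→4 (nums[4]=8≤10), i→3 (nums[3]=15≥10); i<j, swap → [6,7,4,8,15,19,12,18,13,10,20]
j→3, i→4; i≥j, return j=3. nums = [6,7,4,8,15,19,12,18,13,10,20]

3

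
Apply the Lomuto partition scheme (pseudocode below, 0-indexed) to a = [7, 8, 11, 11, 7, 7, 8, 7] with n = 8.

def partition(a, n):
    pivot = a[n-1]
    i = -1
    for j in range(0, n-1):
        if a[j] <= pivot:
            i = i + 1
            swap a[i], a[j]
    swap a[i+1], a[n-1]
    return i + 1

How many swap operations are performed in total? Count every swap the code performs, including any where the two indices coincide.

4

pivot = a[7] = 7; i = -1
j=0: a[0]=7 ≤ 7 → i=0, swap a[0],a[0] (no change) → [7, 8, 11, 11, 7, 7, 8, 7]
j=1: a[1]=8 > 7 → no swap
j=2: a[2]=11 > 7 → no swap
j=3: a[3]=11 > 7 → no swap
j=4: a[4]=7 ≤ 7 → i=1, swap a[1],a[4] → [7, 7, 11, 11, 8, 7, 8, 7]
j=5: a[5]=7 ≤ 7 → i=2, swap a[2],a[5] → [7, 7, 7, 11, 8, 11, 8, 7]
j=6: a[6]=8 > 7 → no swap
final swap a[3],a[7] → [7, 7, 7, 7, 8, 11, 8, 11]; return 3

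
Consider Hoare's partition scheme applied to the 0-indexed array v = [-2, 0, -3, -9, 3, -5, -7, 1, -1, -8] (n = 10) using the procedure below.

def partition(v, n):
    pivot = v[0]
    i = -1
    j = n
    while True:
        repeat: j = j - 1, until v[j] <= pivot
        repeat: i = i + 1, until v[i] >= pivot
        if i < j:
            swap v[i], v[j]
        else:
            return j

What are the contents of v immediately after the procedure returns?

pivot=-2
j stops at 9 (-8), i stops at 0 (-2); swap ⇒ [-8, 0, -3, -9, 3, -5, -7, 1, -1, -2]
j stops at 6 (-7), i stops at 1 (0); swap ⇒ [-8, -7, -3, -9, 3, -5, 0, 1, -1, -2]
j stops at 5 (-5), i stops at 4 (3); swap ⇒ [-8, -7, -3, -9, -5, 3, 0, 1, -1, -2]
j stops at 4, i stops at 5; i≥j ⇒ return 4. v=[-8, -7, -3, -9, -5, 3, 0, 1, -1, -2]

[-8, -7, -3, -9, -5, 3, 0, 1, -1, -2]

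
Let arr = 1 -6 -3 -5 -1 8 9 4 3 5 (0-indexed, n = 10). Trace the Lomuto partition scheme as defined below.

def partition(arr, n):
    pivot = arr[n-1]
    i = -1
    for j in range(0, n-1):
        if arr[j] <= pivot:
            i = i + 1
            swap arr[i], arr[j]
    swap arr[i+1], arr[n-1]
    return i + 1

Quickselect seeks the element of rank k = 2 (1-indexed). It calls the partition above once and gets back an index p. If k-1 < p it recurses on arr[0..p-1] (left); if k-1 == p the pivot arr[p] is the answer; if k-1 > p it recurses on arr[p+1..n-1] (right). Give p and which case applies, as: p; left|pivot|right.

pivot = arr[9] = 5; i = -1
j=0: arr[0]=1 ≤ 5 → i=0, swap arr[0],arr[0] (no change) → 1 -6 -3 -5 -1 8 9 4 3 5
j=1: arr[1]=-6 ≤ 5 → i=1, swap arr[1],arr[1] (no change) → 1 -6 -3 -5 -1 8 9 4 3 5
j=2: arr[2]=-3 ≤ 5 → i=2, swap arr[2],arr[2] (no change) → 1 -6 -3 -5 -1 8 9 4 3 5
j=3: arr[3]=-5 ≤ 5 → i=3, swap arr[3],arr[3] (no change) → 1 -6 -3 -5 -1 8 9 4 3 5
j=4: arr[4]=-1 ≤ 5 → i=4, swap arr[4],arr[4] (no change) → 1 -6 -3 -5 -1 8 9 4 3 5
j=5: arr[5]=8 > 5 → no swap
j=6: arr[6]=9 > 5 → no swap
j=7: arr[7]=4 ≤ 5 → i=5, swap arr[5],arr[7] → 1 -6 -3 -5 -1 4 9 8 3 5
j=8: arr[8]=3 ≤ 5 → i=6, swap arr[6],arr[8] → 1 -6 -3 -5 -1 4 3 8 9 5
final swap arr[7],arr[9] → 1 -6 -3 -5 -1 4 3 5 9 8; return 7
p = 7; k-1 = 1 < 7 ⇒ left

7; left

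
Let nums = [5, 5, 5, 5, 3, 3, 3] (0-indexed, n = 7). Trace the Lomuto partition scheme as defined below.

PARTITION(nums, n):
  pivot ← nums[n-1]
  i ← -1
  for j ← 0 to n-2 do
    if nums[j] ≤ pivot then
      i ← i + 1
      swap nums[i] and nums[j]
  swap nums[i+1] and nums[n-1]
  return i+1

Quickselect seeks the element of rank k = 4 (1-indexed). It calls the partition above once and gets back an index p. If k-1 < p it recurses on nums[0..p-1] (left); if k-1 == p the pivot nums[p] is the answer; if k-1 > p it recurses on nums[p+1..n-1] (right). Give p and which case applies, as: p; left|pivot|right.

2; right

pivot = nums[6] = 3; i = -1
j=0: nums[0]=5 > 3 → no swap
j=1: nums[1]=5 > 3 → no swap
j=2: nums[2]=5 > 3 → no swap
j=3: nums[3]=5 > 3 → no swap
j=4: nums[4]=3 ≤ 3 → i=0, swap nums[0],nums[4] → [3, 5, 5, 5, 5, 3, 3]
j=5: nums[5]=3 ≤ 3 → i=1, swap nums[1],nums[5] → [3, 3, 5, 5, 5, 5, 3]
final swap nums[2],nums[6] → [3, 3, 3, 5, 5, 5, 5]; return 2
p = 2; k-1 = 3 > 2 ⇒ right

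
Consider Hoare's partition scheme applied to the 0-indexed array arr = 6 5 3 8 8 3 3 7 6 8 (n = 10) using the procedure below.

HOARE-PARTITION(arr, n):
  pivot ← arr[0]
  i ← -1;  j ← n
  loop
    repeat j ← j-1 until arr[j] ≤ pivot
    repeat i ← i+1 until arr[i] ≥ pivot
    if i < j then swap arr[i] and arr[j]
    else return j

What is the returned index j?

4

pivot=6
j stops at 8 (6), i stops at 0 (6); swap ⇒ 6 5 3 8 8 3 3 7 6 8
j stops at 6 (3), i stops at 3 (8); swap ⇒ 6 5 3 3 8 3 8 7 6 8
j stops at 5 (3), i stops at 4 (8); swap ⇒ 6 5 3 3 3 8 8 7 6 8
j stops at 4, i stops at 5; i≥j ⇒ return 4. arr=6 5 3 3 3 8 8 7 6 8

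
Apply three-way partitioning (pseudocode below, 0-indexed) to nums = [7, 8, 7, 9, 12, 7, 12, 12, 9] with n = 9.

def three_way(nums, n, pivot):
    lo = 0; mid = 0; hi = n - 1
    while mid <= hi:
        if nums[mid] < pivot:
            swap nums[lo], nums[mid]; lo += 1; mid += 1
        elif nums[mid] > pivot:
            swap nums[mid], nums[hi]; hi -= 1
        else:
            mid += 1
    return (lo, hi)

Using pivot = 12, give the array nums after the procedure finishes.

lo=0 mid=0 hi=8
7<12: swap(0,0), lo=1 mid=1 ⇒ [7, 8, 7, 9, 12, 7, 12, 12, 9]
8<12: swap(1,1), lo=2 mid=2 ⇒ [7, 8, 7, 9, 12, 7, 12, 12, 9]
7<12: swap(2,2), lo=3 mid=3 ⇒ [7, 8, 7, 9, 12, 7, 12, 12, 9]
9<12: swap(3,3), lo=4 mid=4 ⇒ [7, 8, 7, 9, 12, 7, 12, 12, 9]
12=12: mid=5
7<12: swap(4,5), lo=5 mid=6 ⇒ [7, 8, 7, 9, 7, 12, 12, 12, 9]
12=12: mid=7
12=12: mid=8
9<12: swap(5,8), lo=6 mid=9 ⇒ [7, 8, 7, 9, 7, 9, 12, 12, 12]
done. lo=6 hi=8; nums=[7, 8, 7, 9, 7, 9, 12, 12, 12]

[7, 8, 7, 9, 7, 9, 12, 12, 12]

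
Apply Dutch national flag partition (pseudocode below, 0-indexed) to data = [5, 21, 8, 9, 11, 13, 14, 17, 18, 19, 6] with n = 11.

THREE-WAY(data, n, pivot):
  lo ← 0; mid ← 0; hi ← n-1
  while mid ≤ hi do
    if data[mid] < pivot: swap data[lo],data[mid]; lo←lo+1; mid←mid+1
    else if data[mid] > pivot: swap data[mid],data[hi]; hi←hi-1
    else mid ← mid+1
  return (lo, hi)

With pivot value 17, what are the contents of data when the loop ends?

[5, 6, 8, 9, 11, 13, 14, 17, 19, 18, 21]

pivot = 17; lo=0, mid=0, hi=10
data[mid]=5<17: swap data[0],data[0]; lo=1,mid=1 → [5, 21, 8, 9, 11, 13, 14, 17, 18, 19, 6]
data[mid]=21>17: swap data[1],data[10]; hi=9 → [5, 6, 8, 9, 11, 13, 14, 17, 18, 19, 21]
data[mid]=6<17: swap data[1],data[1]; lo=2,mid=2 → [5, 6, 8, 9, 11, 13, 14, 17, 18, 19, 21]
data[mid]=8<17: swap data[2],data[2]; lo=3,mid=3 → [5, 6, 8, 9, 11, 13, 14, 17, 18, 19, 21]
data[mid]=9<17: swap data[3],data[3]; lo=4,mid=4 → [5, 6, 8, 9, 11, 13, 14, 17, 18, 19, 21]
data[mid]=11<17: swap data[4],data[4]; lo=5,mid=5 → [5, 6, 8, 9, 11, 13, 14, 17, 18, 19, 21]
data[mid]=13<17: swap data[5],data[5]; lo=6,mid=6 → [5, 6, 8, 9, 11, 13, 14, 17, 18, 19, 21]
data[mid]=14<17: swap data[6],data[6]; lo=7,mid=7 → [5, 6, 8, 9, 11, 13, 14, 17, 18, 19, 21]
data[mid]=17=17: mid=8
data[mid]=18>17: swap data[8],data[9]; hi=8 → [5, 6, 8, 9, 11, 13, 14, 17, 19, 18, 21]
data[mid]=19>17: swap data[8],data[8]; hi=7 → [5, 6, 8, 9, 11, 13, 14, 17, 19, 18, 21]
end: lo=7, hi=7; data = [5, 6, 8, 9, 11, 13, 14, 17, 19, 18, 21]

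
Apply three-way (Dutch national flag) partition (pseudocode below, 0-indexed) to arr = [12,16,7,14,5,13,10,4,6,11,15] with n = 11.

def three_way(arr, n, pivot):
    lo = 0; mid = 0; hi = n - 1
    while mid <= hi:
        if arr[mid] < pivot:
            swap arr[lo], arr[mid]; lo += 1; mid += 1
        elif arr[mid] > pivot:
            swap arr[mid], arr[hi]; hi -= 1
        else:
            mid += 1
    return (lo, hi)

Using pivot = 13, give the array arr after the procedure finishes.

lo=0 mid=0 hi=10
12<13: swap(0,0), lo=1 mid=1 ⇒ [12,16,7,14,5,13,10,4,6,11,15]
16>13: swap(1,10), hi=9 ⇒ [12,15,7,14,5,13,10,4,6,11,16]
15>13: swap(1,9), hi=8 ⇒ [12,11,7,14,5,13,10,4,6,15,16]
11<13: swap(1,1), lo=2 mid=2 ⇒ [12,11,7,14,5,13,10,4,6,15,16]
7<13: swap(2,2), lo=3 mid=3 ⇒ [12,11,7,14,5,13,10,4,6,15,16]
14>13: swap(3,8), hi=7 ⇒ [12,11,7,6,5,13,10,4,14,15,16]
6<13: swap(3,3), lo=4 mid=4 ⇒ [12,11,7,6,5,13,10,4,14,15,16]
5<13: swap(4,4), lo=5 mid=5 ⇒ [12,11,7,6,5,13,10,4,14,15,16]
13=13: mid=6
10<13: swap(5,6), lo=6 mid=7 ⇒ [12,11,7,6,5,10,13,4,14,15,16]
4<13: swap(6,7), lo=7 mid=8 ⇒ [12,11,7,6,5,10,4,13,14,15,16]
done. lo=7 hi=7; arr=[12,11,7,6,5,10,4,13,14,15,16]

[12,11,7,6,5,10,4,13,14,15,16]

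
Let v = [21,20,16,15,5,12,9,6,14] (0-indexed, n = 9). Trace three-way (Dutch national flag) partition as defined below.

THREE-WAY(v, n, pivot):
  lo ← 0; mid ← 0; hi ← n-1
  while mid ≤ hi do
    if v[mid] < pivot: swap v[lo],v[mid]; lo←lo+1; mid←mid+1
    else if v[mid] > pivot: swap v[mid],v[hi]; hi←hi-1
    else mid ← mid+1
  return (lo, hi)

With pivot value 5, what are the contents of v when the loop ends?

[5,16,15,20,12,9,6,14,21]

lo=0 mid=0 hi=8
21>5: swap(0,8), hi=7 ⇒ [14,20,16,15,5,12,9,6,21]
14>5: swap(0,7), hi=6 ⇒ [6,20,16,15,5,12,9,14,21]
6>5: swap(0,6), hi=5 ⇒ [9,20,16,15,5,12,6,14,21]
9>5: swap(0,5), hi=4 ⇒ [12,20,16,15,5,9,6,14,21]
12>5: swap(0,4), hi=3 ⇒ [5,20,16,15,12,9,6,14,21]
5=5: mid=1
20>5: swap(1,3), hi=2 ⇒ [5,15,16,20,12,9,6,14,21]
15>5: swap(1,2), hi=1 ⇒ [5,16,15,20,12,9,6,14,21]
16>5: swap(1,1), hi=0 ⇒ [5,16,15,20,12,9,6,14,21]
done. lo=0 hi=0; v=[5,16,15,20,12,9,6,14,21]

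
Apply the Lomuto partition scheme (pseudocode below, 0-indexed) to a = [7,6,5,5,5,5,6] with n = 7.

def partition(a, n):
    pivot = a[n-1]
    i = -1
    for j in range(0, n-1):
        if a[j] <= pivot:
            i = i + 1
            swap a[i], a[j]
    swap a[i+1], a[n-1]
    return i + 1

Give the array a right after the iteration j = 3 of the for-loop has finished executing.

pivot = a[6] = 6; i = -1
j=0: a[0]=7 > 6 → no swap
j=1: a[1]=6 ≤ 6 → i=0, swap a[0],a[1] → [6,7,5,5,5,5,6]
j=2: a[2]=5 ≤ 6 → i=1, swap a[1],a[2] → [6,5,7,5,5,5,6]
j=3: a[3]=5 ≤ 6 → i=2, swap a[2],a[3] → [6,5,5,7,5,5,6]
(after j=3) a = [6,5,5,7,5,5,6]

[6,5,5,7,5,5,6]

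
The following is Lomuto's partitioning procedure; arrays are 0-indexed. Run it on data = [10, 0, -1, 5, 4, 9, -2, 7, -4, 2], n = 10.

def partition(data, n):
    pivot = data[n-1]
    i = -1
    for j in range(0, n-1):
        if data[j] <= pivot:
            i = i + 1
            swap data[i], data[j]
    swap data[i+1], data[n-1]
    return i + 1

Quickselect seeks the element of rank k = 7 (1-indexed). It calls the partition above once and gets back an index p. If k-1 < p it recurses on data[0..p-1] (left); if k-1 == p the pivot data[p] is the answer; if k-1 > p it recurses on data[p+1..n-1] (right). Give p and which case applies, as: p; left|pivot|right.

4; right

pivot = data[9] = 2; i = -1
j=0: data[0]=10 > 2 → no swap
j=1: data[1]=0 ≤ 2 → i=0, swap data[0],data[1] → [0, 10, -1, 5, 4, 9, -2, 7, -4, 2]
j=2: data[2]=-1 ≤ 2 → i=1, swap data[1],data[2] → [0, -1, 10, 5, 4, 9, -2, 7, -4, 2]
j=3: data[3]=5 > 2 → no swap
j=4: data[4]=4 > 2 → no swap
j=5: data[5]=9 > 2 → no swap
j=6: data[6]=-2 ≤ 2 → i=2, swap data[2],data[6] → [0, -1, -2, 5, 4, 9, 10, 7, -4, 2]
j=7: data[7]=7 > 2 → no swap
j=8: data[8]=-4 ≤ 2 → i=3, swap data[3],data[8] → [0, -1, -2, -4, 4, 9, 10, 7, 5, 2]
final swap data[4],data[9] → [0, -1, -2, -4, 2, 9, 10, 7, 5, 4]; return 4
p = 4; k-1 = 6 > 4 ⇒ right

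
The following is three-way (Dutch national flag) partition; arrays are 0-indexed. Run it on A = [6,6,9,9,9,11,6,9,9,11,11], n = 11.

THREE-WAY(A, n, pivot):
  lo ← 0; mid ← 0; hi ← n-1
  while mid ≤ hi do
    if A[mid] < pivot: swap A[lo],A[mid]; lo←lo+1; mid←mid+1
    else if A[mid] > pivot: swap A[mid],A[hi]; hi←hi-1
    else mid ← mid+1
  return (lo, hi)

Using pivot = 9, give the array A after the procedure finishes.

[6,6,6,9,9,9,9,9,11,11,11]

pivot = 9; lo=0, mid=0, hi=10
A[mid]=6<9: swap A[0],A[0]; lo=1,mid=1 → [6,6,9,9,9,11,6,9,9,11,11]
A[mid]=6<9: swap A[1],A[1]; lo=2,mid=2 → [6,6,9,9,9,11,6,9,9,11,11]
A[mid]=9=9: mid=3
A[mid]=9=9: mid=4
A[mid]=9=9: mid=5
A[mid]=11>9: swap A[5],A[10]; hi=9 → [6,6,9,9,9,11,6,9,9,11,11]
A[mid]=11>9: swap A[5],A[9]; hi=8 → [6,6,9,9,9,11,6,9,9,11,11]
A[mid]=11>9: swap A[5],A[8]; hi=7 → [6,6,9,9,9,9,6,9,11,11,11]
A[mid]=9=9: mid=6
A[mid]=6<9: swap A[2],A[6]; lo=3,mid=7 → [6,6,6,9,9,9,9,9,11,11,11]
A[mid]=9=9: mid=8
end: lo=3, hi=7; A = [6,6,6,9,9,9,9,9,11,11,11]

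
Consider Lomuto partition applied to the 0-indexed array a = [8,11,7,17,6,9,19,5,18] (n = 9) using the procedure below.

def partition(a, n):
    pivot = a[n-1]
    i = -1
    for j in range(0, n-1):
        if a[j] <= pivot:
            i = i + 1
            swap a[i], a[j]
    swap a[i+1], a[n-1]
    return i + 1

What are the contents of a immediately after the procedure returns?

[8,11,7,17,6,9,5,18,19]

pivot = a[8] = 18; i = -1
j=0: a[0]=8 ≤ 18 → i=0, swap a[0],a[0] (no change) → [8,11,7,17,6,9,19,5,18]
j=1: a[1]=11 ≤ 18 → i=1, swap a[1],a[1] (no change) → [8,11,7,17,6,9,19,5,18]
j=2: a[2]=7 ≤ 18 → i=2, swap a[2],a[2] (no change) → [8,11,7,17,6,9,19,5,18]
j=3: a[3]=17 ≤ 18 → i=3, swap a[3],a[3] (no change) → [8,11,7,17,6,9,19,5,18]
j=4: a[4]=6 ≤ 18 → i=4, swap a[4],a[4] (no change) → [8,11,7,17,6,9,19,5,18]
j=5: a[5]=9 ≤ 18 → i=5, swap a[5],a[5] (no change) → [8,11,7,17,6,9,19,5,18]
j=6: a[6]=19 > 18 → no swap
j=7: a[7]=5 ≤ 18 → i=6, swap a[6],a[7] → [8,11,7,17,6,9,5,19,18]
final swap a[7],a[8] → [8,11,7,17,6,9,5,18,19]; return 7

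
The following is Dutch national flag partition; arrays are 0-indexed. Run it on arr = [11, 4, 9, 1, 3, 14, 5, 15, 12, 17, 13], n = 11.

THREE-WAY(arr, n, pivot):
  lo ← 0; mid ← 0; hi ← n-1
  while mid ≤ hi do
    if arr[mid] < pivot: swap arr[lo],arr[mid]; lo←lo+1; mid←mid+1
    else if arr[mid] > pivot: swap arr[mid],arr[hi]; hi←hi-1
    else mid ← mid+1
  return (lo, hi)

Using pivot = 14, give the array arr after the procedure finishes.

lo=0 mid=0 hi=10
11<14: swap(0,0), lo=1 mid=1 ⇒ [11, 4, 9, 1, 3, 14, 5, 15, 12, 17, 13]
4<14: swap(1,1), lo=2 mid=2 ⇒ [11, 4, 9, 1, 3, 14, 5, 15, 12, 17, 13]
9<14: swap(2,2), lo=3 mid=3 ⇒ [11, 4, 9, 1, 3, 14, 5, 15, 12, 17, 13]
1<14: swap(3,3), lo=4 mid=4 ⇒ [11, 4, 9, 1, 3, 14, 5, 15, 12, 17, 13]
3<14: swap(4,4), lo=5 mid=5 ⇒ [11, 4, 9, 1, 3, 14, 5, 15, 12, 17, 13]
14=14: mid=6
5<14: swap(5,6), lo=6 mid=7 ⇒ [11, 4, 9, 1, 3, 5, 14, 15, 12, 17, 13]
15>14: swap(7,10), hi=9 ⇒ [11, 4, 9, 1, 3, 5, 14, 13, 12, 17, 15]
13<14: swap(6,7), lo=7 mid=8 ⇒ [11, 4, 9, 1, 3, 5, 13, 14, 12, 17, 15]
12<14: swap(7,8), lo=8 mid=9 ⇒ [11, 4, 9, 1, 3, 5, 13, 12, 14, 17, 15]
17>14: swap(9,9), hi=8 ⇒ [11, 4, 9, 1, 3, 5, 13, 12, 14, 17, 15]
done. lo=8 hi=8; arr=[11, 4, 9, 1, 3, 5, 13, 12, 14, 17, 15]

[11, 4, 9, 1, 3, 5, 13, 12, 14, 17, 15]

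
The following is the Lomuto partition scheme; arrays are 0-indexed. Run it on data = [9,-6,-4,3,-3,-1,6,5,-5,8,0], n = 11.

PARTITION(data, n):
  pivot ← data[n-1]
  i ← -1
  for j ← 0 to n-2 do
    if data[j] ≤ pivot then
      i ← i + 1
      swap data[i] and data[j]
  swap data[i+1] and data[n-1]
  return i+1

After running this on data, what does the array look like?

[-6,-4,-3,-1,-5,0,6,5,9,8,3]

pivot = data[10] = 0; i = -1
j=0: data[0]=9 > 0 → no swap
j=1: data[1]=-6 ≤ 0 → i=0, swap data[0],data[1] → [-6,9,-4,3,-3,-1,6,5,-5,8,0]
j=2: data[2]=-4 ≤ 0 → i=1, swap data[1],data[2] → [-6,-4,9,3,-3,-1,6,5,-5,8,0]
j=3: data[3]=3 > 0 → no swap
j=4: data[4]=-3 ≤ 0 → i=2, swap data[2],data[4] → [-6,-4,-3,3,9,-1,6,5,-5,8,0]
j=5: data[5]=-1 ≤ 0 → i=3, swap data[3],data[5] → [-6,-4,-3,-1,9,3,6,5,-5,8,0]
j=6: data[6]=6 > 0 → no swap
j=7: data[7]=5 > 0 → no swap
j=8: data[8]=-5 ≤ 0 → i=4, swap data[4],data[8] → [-6,-4,-3,-1,-5,3,6,5,9,8,0]
j=9: data[9]=8 > 0 → no swap
final swap data[5],data[10] → [-6,-4,-3,-1,-5,0,6,5,9,8,3]; return 5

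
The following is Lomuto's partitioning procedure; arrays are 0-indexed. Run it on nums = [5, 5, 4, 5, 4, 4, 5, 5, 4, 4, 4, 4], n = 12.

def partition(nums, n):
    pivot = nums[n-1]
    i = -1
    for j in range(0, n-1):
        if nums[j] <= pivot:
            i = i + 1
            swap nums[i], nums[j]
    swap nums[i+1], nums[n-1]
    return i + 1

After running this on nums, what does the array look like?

pivot = nums[11] = 4; i = -1
j=0: nums[0]=5 > 4 → no swap
j=1: nums[1]=5 > 4 → no swap
j=2: nums[2]=4 ≤ 4 → i=0, swap nums[0],nums[2] → [4, 5, 5, 5, 4, 4, 5, 5, 4, 4, 4, 4]
j=3: nums[3]=5 > 4 → no swap
j=4: nums[4]=4 ≤ 4 → i=1, swap nums[1],nums[4] → [4, 4, 5, 5, 5, 4, 5, 5, 4, 4, 4, 4]
j=5: nums[5]=4 ≤ 4 → i=2, swap nums[2],nums[5] → [4, 4, 4, 5, 5, 5, 5, 5, 4, 4, 4, 4]
j=6: nums[6]=5 > 4 → no swap
j=7: nums[7]=5 > 4 → no swap
j=8: nums[8]=4 ≤ 4 → i=3, swap nums[3],nums[8] → [4, 4, 4, 4, 5, 5, 5, 5, 5, 4, 4, 4]
j=9: nums[9]=4 ≤ 4 → i=4, swap nums[4],nums[9] → [4, 4, 4, 4, 4, 5, 5, 5, 5, 5, 4, 4]
j=10: nums[10]=4 ≤ 4 → i=5, swap nums[5],nums[10] → [4, 4, 4, 4, 4, 4, 5, 5, 5, 5, 5, 4]
final swap nums[6],nums[11] → [4, 4, 4, 4, 4, 4, 4, 5, 5, 5, 5, 5]; return 6

[4, 4, 4, 4, 4, 4, 4, 5, 5, 5, 5, 5]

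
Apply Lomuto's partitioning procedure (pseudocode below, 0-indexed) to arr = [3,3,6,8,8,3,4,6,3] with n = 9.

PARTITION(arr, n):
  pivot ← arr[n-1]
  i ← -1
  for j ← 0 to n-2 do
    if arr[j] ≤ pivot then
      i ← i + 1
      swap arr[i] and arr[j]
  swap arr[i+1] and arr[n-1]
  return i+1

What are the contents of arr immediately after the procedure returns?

[3,3,3,3,8,6,4,6,8]

pivot=3, i=-1
j=0: 3≤3, i=0, swap(0,0) ⇒ [3,3,6,8,8,3,4,6,3]
j=1: 3≤3, i=1, swap(1,1) ⇒ [3,3,6,8,8,3,4,6,3]
j=2: 6>3, skip
j=3: 8>3, skip
j=4: 8>3, skip
j=5: 3≤3, i=2, swap(2,5) ⇒ [3,3,3,8,8,6,4,6,3]
j=6: 4>3, skip
j=7: 6>3, skip
swap(3,8) ⇒ [3,3,3,3,8,6,4,6,8]; return 3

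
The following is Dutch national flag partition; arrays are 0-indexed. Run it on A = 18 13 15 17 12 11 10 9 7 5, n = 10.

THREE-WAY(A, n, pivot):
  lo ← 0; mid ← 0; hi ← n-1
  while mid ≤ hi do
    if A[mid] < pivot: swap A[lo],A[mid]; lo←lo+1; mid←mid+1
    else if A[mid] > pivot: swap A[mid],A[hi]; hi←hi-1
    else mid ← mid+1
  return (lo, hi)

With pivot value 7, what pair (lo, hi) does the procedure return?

(1, 1)

pivot = 7; lo=0, mid=0, hi=9
A[mid]=18>7: swap A[0],A[9]; hi=8 → 5 13 15 17 12 11 10 9 7 18
A[mid]=5<7: swap A[0],A[0]; lo=1,mid=1 → 5 13 15 17 12 11 10 9 7 18
A[mid]=13>7: swap A[1],A[8]; hi=7 → 5 7 15 17 12 11 10 9 13 18
A[mid]=7=7: mid=2
A[mid]=15>7: swap A[2],A[7]; hi=6 → 5 7 9 17 12 11 10 15 13 18
A[mid]=9>7: swap A[2],A[6]; hi=5 → 5 7 10 17 12 11 9 15 13 18
A[mid]=10>7: swap A[2],A[5]; hi=4 → 5 7 11 17 12 10 9 15 13 18
A[mid]=11>7: swap A[2],A[4]; hi=3 → 5 7 12 17 11 10 9 15 13 18
A[mid]=12>7: swap A[2],A[3]; hi=2 → 5 7 17 12 11 10 9 15 13 18
A[mid]=17>7: swap A[2],A[2]; hi=1 → 5 7 17 12 11 10 9 15 13 18
end: lo=1, hi=1; A = 5 7 17 12 11 10 9 15 13 18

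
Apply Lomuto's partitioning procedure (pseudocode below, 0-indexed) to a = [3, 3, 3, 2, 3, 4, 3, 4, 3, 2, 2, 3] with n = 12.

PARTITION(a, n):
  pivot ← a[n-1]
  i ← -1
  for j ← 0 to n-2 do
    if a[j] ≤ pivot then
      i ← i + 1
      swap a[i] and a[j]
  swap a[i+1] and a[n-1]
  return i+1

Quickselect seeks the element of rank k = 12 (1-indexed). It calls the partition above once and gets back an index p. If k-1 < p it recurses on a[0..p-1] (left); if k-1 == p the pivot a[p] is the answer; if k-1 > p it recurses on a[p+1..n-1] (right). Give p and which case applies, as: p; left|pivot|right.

9; right

pivot = a[11] = 3; i = -1
j=0: a[0]=3 ≤ 3 → i=0, swap a[0],a[0] (no change) → [3, 3, 3, 2, 3, 4, 3, 4, 3, 2, 2, 3]
j=1: a[1]=3 ≤ 3 → i=1, swap a[1],a[1] (no change) → [3, 3, 3, 2, 3, 4, 3, 4, 3, 2, 2, 3]
j=2: a[2]=3 ≤ 3 → i=2, swap a[2],a[2] (no change) → [3, 3, 3, 2, 3, 4, 3, 4, 3, 2, 2, 3]
j=3: a[3]=2 ≤ 3 → i=3, swap a[3],a[3] (no change) → [3, 3, 3, 2, 3, 4, 3, 4, 3, 2, 2, 3]
j=4: a[4]=3 ≤ 3 → i=4, swap a[4],a[4] (no change) → [3, 3, 3, 2, 3, 4, 3, 4, 3, 2, 2, 3]
j=5: a[5]=4 > 3 → no swap
j=6: a[6]=3 ≤ 3 → i=5, swap a[5],a[6] → [3, 3, 3, 2, 3, 3, 4, 4, 3, 2, 2, 3]
j=7: a[7]=4 > 3 → no swap
j=8: a[8]=3 ≤ 3 → i=6, swap a[6],a[8] → [3, 3, 3, 2, 3, 3, 3, 4, 4, 2, 2, 3]
j=9: a[9]=2 ≤ 3 → i=7, swap a[7],a[9] → [3, 3, 3, 2, 3, 3, 3, 2, 4, 4, 2, 3]
j=10: a[10]=2 ≤ 3 → i=8, swap a[8],a[10] → [3, 3, 3, 2, 3, 3, 3, 2, 2, 4, 4, 3]
final swap a[9],a[11] → [3, 3, 3, 2, 3, 3, 3, 2, 2, 3, 4, 4]; return 9
p = 9; k-1 = 11 > 9 ⇒ right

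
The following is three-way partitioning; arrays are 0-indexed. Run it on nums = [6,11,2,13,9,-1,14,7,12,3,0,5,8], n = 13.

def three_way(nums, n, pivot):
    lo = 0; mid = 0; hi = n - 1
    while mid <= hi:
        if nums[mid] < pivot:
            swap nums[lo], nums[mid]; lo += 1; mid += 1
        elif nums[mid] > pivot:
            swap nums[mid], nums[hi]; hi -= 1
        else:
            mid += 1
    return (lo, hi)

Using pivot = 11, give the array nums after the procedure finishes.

lo=0 mid=0 hi=12
6<11: swap(0,0), lo=1 mid=1 ⇒ [6,11,2,13,9,-1,14,7,12,3,0,5,8]
11=11: mid=2
2<11: swap(1,2), lo=2 mid=3 ⇒ [6,2,11,13,9,-1,14,7,12,3,0,5,8]
13>11: swap(3,12), hi=11 ⇒ [6,2,11,8,9,-1,14,7,12,3,0,5,13]
8<11: swap(2,3), lo=3 mid=4 ⇒ [6,2,8,11,9,-1,14,7,12,3,0,5,13]
9<11: swap(3,4), lo=4 mid=5 ⇒ [6,2,8,9,11,-1,14,7,12,3,0,5,13]
-1<11: swap(4,5), lo=5 mid=6 ⇒ [6,2,8,9,-1,11,14,7,12,3,0,5,13]
14>11: swap(6,11), hi=10 ⇒ [6,2,8,9,-1,11,5,7,12,3,0,14,13]
5<11: swap(5,6), lo=6 mid=7 ⇒ [6,2,8,9,-1,5,11,7,12,3,0,14,13]
7<11: swap(6,7), lo=7 mid=8 ⇒ [6,2,8,9,-1,5,7,11,12,3,0,14,13]
12>11: swap(8,10), hi=9 ⇒ [6,2,8,9,-1,5,7,11,0,3,12,14,13]
0<11: swap(7,8), lo=8 mid=9 ⇒ [6,2,8,9,-1,5,7,0,11,3,12,14,13]
3<11: swap(8,9), lo=9 mid=10 ⇒ [6,2,8,9,-1,5,7,0,3,11,12,14,13]
done. lo=9 hi=9; nums=[6,2,8,9,-1,5,7,0,3,11,12,14,13]

[6,2,8,9,-1,5,7,0,3,11,12,14,13]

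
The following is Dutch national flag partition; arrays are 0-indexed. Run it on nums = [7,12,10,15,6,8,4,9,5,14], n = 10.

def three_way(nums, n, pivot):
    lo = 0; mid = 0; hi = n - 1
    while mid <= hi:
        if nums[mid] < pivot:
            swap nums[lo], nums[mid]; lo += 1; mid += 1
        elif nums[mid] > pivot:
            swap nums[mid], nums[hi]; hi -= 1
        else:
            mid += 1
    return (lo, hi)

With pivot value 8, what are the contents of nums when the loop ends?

lo=0 mid=0 hi=9
7<8: swap(0,0), lo=1 mid=1 ⇒ [7,12,10,15,6,8,4,9,5,14]
12>8: swap(1,9), hi=8 ⇒ [7,14,10,15,6,8,4,9,5,12]
14>8: swap(1,8), hi=7 ⇒ [7,5,10,15,6,8,4,9,14,12]
5<8: swap(1,1), lo=2 mid=2 ⇒ [7,5,10,15,6,8,4,9,14,12]
10>8: swap(2,7), hi=6 ⇒ [7,5,9,15,6,8,4,10,14,12]
9>8: swap(2,6), hi=5 ⇒ [7,5,4,15,6,8,9,10,14,12]
4<8: swap(2,2), lo=3 mid=3 ⇒ [7,5,4,15,6,8,9,10,14,12]
15>8: swap(3,5), hi=4 ⇒ [7,5,4,8,6,15,9,10,14,12]
8=8: mid=4
6<8: swap(3,4), lo=4 mid=5 ⇒ [7,5,4,6,8,15,9,10,14,12]
done. lo=4 hi=4; nums=[7,5,4,6,8,15,9,10,14,12]

[7,5,4,6,8,15,9,10,14,12]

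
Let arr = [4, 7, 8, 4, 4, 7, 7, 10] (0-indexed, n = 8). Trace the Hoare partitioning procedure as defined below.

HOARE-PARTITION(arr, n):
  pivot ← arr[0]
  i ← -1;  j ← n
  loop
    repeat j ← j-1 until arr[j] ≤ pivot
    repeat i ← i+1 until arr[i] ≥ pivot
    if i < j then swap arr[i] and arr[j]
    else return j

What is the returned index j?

1

pivot = arr[0] = 4; i = -1, j = 8
j→4 (arr[4]=4≤4), i→0 (arr[0]=4≥4); i<j, swap → [4, 7, 8, 4, 4, 7, 7, 10]
j→3 (arr[3]=4≤4), i→1 (arr[1]=7≥4); i<j, swap → [4, 4, 8, 7, 4, 7, 7, 10]
j→1, i→2; i≥j, return j=1. arr = [4, 4, 8, 7, 4, 7, 7, 10]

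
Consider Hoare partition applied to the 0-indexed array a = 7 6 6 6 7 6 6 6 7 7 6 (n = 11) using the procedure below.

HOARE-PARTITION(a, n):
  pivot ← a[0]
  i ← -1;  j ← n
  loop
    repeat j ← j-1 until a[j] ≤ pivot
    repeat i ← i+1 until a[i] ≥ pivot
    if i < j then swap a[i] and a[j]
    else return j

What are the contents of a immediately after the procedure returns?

pivot=7
j stops at 10 (6), i stops at 0 (7); swap ⇒ 6 6 6 6 7 6 6 6 7 7 7
j stops at 9 (7), i stops at 4 (7); swap ⇒ 6 6 6 6 7 6 6 6 7 7 7
j stops at 8, i stops at 8; i≥j ⇒ return 8. a=6 6 6 6 7 6 6 6 7 7 7

6 6 6 6 7 6 6 6 7 7 7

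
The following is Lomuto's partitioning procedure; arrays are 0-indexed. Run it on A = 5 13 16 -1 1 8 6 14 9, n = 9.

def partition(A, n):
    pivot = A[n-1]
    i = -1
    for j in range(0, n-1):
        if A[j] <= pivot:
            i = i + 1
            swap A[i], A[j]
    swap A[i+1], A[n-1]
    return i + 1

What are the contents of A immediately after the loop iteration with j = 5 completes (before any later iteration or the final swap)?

pivot=9, i=-1
j=0: 5≤9, i=0, swap(0,0) ⇒ 5 13 16 -1 1 8 6 14 9
j=1: 13>9, skip
j=2: 16>9, skip
j=3: -1≤9, i=1, swap(1,3) ⇒ 5 -1 16 13 1 8 6 14 9
j=4: 1≤9, i=2, swap(2,4) ⇒ 5 -1 1 13 16 8 6 14 9
j=5: 8≤9, i=3, swap(3,5) ⇒ 5 -1 1 8 16 13 6 14 9
(after j=5) A = 5 -1 1 8 16 13 6 14 9

5 -1 1 8 16 13 6 14 9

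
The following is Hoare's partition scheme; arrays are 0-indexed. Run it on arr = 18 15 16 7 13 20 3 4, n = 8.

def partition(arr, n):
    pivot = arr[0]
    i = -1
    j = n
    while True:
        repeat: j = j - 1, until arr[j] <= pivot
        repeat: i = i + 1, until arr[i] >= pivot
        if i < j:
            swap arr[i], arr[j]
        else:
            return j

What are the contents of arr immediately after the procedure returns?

pivot=18
j stops at 7 (4), i stops at 0 (18); swap ⇒ 4 15 16 7 13 20 3 18
j stops at 6 (3), i stops at 5 (20); swap ⇒ 4 15 16 7 13 3 20 18
j stops at 5, i stops at 6; i≥j ⇒ return 5. arr=4 15 16 7 13 3 20 18

4 15 16 7 13 3 20 18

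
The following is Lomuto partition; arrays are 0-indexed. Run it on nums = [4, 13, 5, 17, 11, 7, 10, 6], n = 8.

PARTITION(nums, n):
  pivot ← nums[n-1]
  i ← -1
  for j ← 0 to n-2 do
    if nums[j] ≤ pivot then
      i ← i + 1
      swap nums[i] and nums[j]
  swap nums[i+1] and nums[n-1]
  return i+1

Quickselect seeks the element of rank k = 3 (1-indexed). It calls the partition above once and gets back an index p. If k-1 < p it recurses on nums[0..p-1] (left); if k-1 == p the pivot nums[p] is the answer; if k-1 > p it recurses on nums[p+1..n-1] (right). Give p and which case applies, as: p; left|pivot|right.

pivot=6, i=-1
j=0: 4≤6, i=0, swap(0,0) ⇒ [4, 13, 5, 17, 11, 7, 10, 6]
j=1: 13>6, skip
j=2: 5≤6, i=1, swap(1,2) ⇒ [4, 5, 13, 17, 11, 7, 10, 6]
j=3: 17>6, skip
j=4: 11>6, skip
j=5: 7>6, skip
j=6: 10>6, skip
swap(2,7) ⇒ [4, 5, 6, 17, 11, 7, 10, 13]; return 2
p = 2; k-1 = 2 == 2 ⇒ pivot

2; pivot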